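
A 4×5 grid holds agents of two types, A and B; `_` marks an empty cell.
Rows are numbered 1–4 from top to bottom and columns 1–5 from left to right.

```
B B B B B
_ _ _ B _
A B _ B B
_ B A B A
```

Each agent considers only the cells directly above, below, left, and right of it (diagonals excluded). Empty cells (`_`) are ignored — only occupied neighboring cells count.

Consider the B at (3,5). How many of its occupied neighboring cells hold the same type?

Occupied neighbors of (3,5): (4,5)=A, (3,4)=B.
Same type (B): 1 of 2.

1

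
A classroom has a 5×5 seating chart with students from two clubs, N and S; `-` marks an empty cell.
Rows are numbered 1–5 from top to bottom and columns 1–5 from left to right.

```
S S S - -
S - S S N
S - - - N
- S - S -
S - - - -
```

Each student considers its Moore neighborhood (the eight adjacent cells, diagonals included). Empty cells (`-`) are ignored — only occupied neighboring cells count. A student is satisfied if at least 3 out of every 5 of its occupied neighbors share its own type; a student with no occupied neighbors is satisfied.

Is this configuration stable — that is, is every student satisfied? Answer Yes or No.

(1,1)S 2/2 ✓
(1,2)S 4/4 ✓
(1,3)S 3/3 ✓
(2,1)S 3/3 ✓
(2,3)S 3/3 ✓
(2,4)S 2/4 ✗
(2,5)N 1/2 ✗
(3,1)S 2/2 ✓
(3,5)N 1/3 ✗
(4,2)S 2/2 ✓
(4,4)S 0/1 ✗
(5,1)S 1/1 ✓
For instance (2,4) has only 2/4 same-type neighbors, below 3/5.

No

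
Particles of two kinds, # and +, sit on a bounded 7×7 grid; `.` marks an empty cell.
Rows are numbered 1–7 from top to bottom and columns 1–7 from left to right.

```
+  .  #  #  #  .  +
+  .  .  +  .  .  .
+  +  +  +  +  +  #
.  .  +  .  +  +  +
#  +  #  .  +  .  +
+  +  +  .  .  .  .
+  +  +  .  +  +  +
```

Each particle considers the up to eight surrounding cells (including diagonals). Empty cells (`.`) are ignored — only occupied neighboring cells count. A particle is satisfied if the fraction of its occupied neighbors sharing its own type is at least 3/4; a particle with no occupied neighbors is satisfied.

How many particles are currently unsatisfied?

8

Row 1: (1,1)+ 1/1 ✓ · (1,3)# 1/2 ✗ · (1,4)# 2/3 ✗ · (1,5)# 1/2 ✗ · (1,7)+ 0/0 ✓
Row 2: (2,1)+ 3/3 ✓ · (2,4)+ 3/6 ✗
Row 3: (3,1)+ 2/2 ✓ · (3,2)+ 4/4 ✓ · (3,3)+ 4/4 ✓ · (3,4)+ 5/5 ✓ · (3,5)+ 5/5 ✓ · (3,6)+ 4/5 ✓ · (3,7)# 0/3 ✗
Row 4: (4,3)+ 4/5 ✓ · (4,5)+ 5/5 ✓ · (4,6)+ 6/7 ✓ · (4,7)+ 3/4 ✓
Row 5: (5,1)# 0/3 ✗ · (5,2)+ 4/6 ✗ · (5,3)# 0/4 ✗ · (5,5)+ 2/2 ✓ · (5,7)+ 2/2 ✓
Row 6: (6,1)+ 4/5 ✓ · (6,2)+ 6/8 ✓ · (6,3)+ 4/5 ✓
Row 7: (7,1)+ 3/3 ✓ · (7,2)+ 5/5 ✓ · (7,3)+ 3/3 ✓ · (7,5)+ 1/1 ✓ · (7,6)+ 2/2 ✓ · (7,7)+ 1/1 ✓
Unsatisfied: (1,3), (1,4), (1,5), (2,4), (3,7), (5,1), (5,2), (5,3) — 8 in total.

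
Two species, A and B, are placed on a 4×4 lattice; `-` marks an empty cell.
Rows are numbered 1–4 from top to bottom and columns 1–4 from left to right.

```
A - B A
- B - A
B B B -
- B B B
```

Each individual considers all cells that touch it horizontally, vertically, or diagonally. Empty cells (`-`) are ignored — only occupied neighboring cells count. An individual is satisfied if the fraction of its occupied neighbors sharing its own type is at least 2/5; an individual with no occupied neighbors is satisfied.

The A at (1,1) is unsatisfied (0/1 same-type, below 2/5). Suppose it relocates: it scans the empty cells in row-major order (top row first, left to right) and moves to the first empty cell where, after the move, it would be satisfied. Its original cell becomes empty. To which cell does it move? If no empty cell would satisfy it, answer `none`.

Vacating (1,1). Empty cells in order:
  (1,2): 0/2 same-type → still unsatisfied.
  (2,1): 0/3 same-type → still unsatisfied.
  (2,3): 2/6 same-type → still unsatisfied.
  (3,4): 1/4 same-type → still unsatisfied.
  (4,1): 0/3 same-type → still unsatisfied.

none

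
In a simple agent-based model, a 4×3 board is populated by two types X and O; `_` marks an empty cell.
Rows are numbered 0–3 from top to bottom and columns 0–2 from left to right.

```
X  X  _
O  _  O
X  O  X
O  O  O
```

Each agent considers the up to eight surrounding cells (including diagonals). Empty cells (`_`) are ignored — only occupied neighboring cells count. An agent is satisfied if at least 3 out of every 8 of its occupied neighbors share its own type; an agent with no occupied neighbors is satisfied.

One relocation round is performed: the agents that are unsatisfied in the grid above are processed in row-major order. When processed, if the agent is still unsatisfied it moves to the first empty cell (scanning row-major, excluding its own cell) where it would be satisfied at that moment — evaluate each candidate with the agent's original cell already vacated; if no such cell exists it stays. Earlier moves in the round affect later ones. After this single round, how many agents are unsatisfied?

1

Initially unsatisfied (in order): (0,1), (1,0), (1,2), (2,0), (2,2).
  (0,1) → (1,1).
  (1,0) → (0,2).
  (1,2): now satisfied by earlier moves; stays.
  (2,0) → (0,1).
  (2,2) → (1,0).
Resulting grid:
X X O
X X O
_ O _
O O O
Unsatisfied now: (0,2).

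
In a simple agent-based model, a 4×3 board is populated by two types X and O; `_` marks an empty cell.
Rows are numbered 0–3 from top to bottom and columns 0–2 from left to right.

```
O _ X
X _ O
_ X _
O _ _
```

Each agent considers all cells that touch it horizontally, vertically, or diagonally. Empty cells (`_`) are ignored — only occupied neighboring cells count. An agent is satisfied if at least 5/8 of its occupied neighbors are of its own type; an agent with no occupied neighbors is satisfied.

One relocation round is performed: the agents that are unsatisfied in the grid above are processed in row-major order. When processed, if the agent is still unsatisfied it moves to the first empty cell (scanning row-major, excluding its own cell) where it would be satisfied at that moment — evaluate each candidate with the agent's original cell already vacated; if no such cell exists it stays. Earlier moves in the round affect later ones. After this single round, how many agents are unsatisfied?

Initially unsatisfied (in order): (0,0), (0,2), (1,0), (1,2), (2,1), (3,0).
  (0,0): no empty cell satisfies it; stays.
  (0,2) → (2,0).
  (1,0): now satisfied by earlier moves; stays.
  (1,2) → (0,2).
  (2,1): now satisfied by earlier moves; stays.
  (3,0) → (0,1).
Resulting grid:
O O O
X _ _
X X _
_ _ _
Unsatisfied now: (0,0), (1,0).

2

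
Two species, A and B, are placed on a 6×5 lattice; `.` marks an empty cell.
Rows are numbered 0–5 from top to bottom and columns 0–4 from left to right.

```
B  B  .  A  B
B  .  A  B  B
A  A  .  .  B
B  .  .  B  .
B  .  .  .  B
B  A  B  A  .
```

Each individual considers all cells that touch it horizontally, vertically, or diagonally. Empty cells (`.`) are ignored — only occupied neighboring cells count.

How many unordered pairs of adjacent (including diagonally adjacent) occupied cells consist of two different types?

Scan each occupied cell's neighbors to the right and below (and the two forward diagonals) so each pair is counted once.
Row 0: B(0,0)–B(0,1)= B(0,0)–B(1,0)= B(0,1)–A(1,2)≠ B(0,1)–B(1,0)= A(0,3)–B(0,4)≠ A(0,3)–B(1,3)≠ A(0,3)–B(1,4)≠ A(0,3)–A(1,2)= B(0,4)–B(1,4)= B(0,4)–B(1,3)=  → 4/10 unlike.
Row 1: B(1,0)–A(2,0)≠ B(1,0)–A(2,1)≠ A(1,2)–B(1,3)≠ A(1,2)–A(2,1)= B(1,3)–B(1,4)= B(1,3)–B(2,4)= B(1,4)–B(2,4)=  → 3/7 unlike.
Row 2: A(2,0)–A(2,1)= A(2,0)–B(3,0)≠ A(2,1)–B(3,0)≠ B(2,4)–B(3,3)=  → 2/4 unlike.
Row 3: B(3,0)–B(4,0)= B(3,3)–B(4,4)=  → 0/2 unlike.
Row 4: B(4,0)–B(5,0)= B(4,0)–A(5,1)≠ B(4,4)–A(5,3)≠  → 2/3 unlike.
Row 5: B(5,0)–A(5,1)≠ A(5,1)–B(5,2)≠ B(5,2)–A(5,3)≠  → 3/3 unlike.
Total adjacent occupied pairs: 29; unlike-type pairs: 14.

14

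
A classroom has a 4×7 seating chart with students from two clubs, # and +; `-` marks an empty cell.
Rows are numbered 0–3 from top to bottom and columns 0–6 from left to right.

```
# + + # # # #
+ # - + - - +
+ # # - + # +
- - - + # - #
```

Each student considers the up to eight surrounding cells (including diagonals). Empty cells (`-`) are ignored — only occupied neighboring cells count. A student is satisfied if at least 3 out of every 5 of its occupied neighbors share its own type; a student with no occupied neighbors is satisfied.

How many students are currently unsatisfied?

(0,0)# 1/3 ✗
(0,1)+ 2/4 ✗
(0,2)+ 2/4 ✗
(0,3)# 1/3 ✗
(0,4)# 2/3 ✓
(0,5)# 2/3 ✓
(0,6)# 1/2 ✗
(1,0)+ 2/5 ✗
(1,1)# 3/7 ✗
(1,3)+ 2/5 ✗
(1,6)+ 1/4 ✗
(2,0)+ 1/3 ✗
(2,1)# 2/4 ✗
(2,2)# 2/4 ✗
(2,4)+ 2/4 ✗
(2,5)# 2/5 ✗
(2,6)+ 1/3 ✗
(3,3)+ 1/3 ✗
(3,4)# 1/3 ✗
(3,6)# 1/2 ✗
Unsatisfied: (0,0), (0,1), (0,2), (0,3), (0,6), (1,0), (1,1), (1,3), (1,6), (2,0), (2,1), (2,2), (2,4), (2,5), (2,6), (3,3), (3,4), (3,6) — 18 in total.

18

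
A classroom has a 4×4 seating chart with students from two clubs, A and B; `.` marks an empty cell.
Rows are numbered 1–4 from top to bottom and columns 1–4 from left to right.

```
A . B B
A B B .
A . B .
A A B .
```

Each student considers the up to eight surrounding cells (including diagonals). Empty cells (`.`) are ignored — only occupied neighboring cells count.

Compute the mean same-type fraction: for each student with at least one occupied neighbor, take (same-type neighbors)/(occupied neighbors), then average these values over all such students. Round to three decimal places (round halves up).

(1,1)A 1/2
(1,3)B 3/3
(1,4)B 2/2
(2,1)A 2/3
(2,2)B 3/6
(2,3)B 4/4
(3,1)A 3/4
(3,3)B 3/4
(4,1)A 2/2
(4,2)A 2/4
(4,3)B 1/2
Sum over 11 students: 1/2 + 3/3 + 2/2 + 2/3 + 3/6 + 4/4 + 3/4 + 3/4 + 2/2 + 2/4 + 1/2 = 49/6; mean = 49/6 ÷ 11 = 49/66 = 0.742424… → 0.742.

0.742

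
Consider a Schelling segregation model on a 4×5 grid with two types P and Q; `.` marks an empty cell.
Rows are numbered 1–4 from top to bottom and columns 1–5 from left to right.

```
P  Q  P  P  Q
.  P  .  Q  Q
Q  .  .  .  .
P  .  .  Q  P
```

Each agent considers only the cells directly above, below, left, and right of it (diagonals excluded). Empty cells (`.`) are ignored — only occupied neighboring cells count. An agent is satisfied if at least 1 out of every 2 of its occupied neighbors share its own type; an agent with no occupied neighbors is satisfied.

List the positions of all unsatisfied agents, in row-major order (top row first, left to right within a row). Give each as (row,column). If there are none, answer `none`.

Row 1: (1,1)P 0/1 unhappy · (1,2)Q 0/3 unhappy · (1,3)P 1/2 ok · (1,4)P 1/3 unhappy · (1,5)Q 1/2 ok
Row 2: (2,2)P 0/1 unhappy · (2,4)Q 1/2 ok · (2,5)Q 2/2 ok
Row 3: (3,1)Q 0/1 unhappy
Row 4: (4,1)P 0/1 unhappy · (4,4)Q 0/1 unhappy · (4,5)P 0/1 unhappy

(1,1), (1,2), (1,4), (2,2), (3,1), (4,1), (4,4), (4,5)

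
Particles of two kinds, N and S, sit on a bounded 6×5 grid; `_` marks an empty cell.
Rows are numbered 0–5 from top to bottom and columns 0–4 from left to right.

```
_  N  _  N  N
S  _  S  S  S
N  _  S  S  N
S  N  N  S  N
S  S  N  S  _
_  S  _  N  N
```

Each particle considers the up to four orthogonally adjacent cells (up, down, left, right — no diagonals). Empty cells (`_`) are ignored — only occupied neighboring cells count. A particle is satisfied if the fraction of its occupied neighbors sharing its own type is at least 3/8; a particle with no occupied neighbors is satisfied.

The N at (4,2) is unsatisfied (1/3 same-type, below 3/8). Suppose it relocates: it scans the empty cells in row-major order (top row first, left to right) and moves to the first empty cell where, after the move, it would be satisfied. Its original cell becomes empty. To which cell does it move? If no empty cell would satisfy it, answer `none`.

Vacating (4,2). Empty cells in order:
  (0,0): 1/2 same-type → satisfied — stop here.

(0,0)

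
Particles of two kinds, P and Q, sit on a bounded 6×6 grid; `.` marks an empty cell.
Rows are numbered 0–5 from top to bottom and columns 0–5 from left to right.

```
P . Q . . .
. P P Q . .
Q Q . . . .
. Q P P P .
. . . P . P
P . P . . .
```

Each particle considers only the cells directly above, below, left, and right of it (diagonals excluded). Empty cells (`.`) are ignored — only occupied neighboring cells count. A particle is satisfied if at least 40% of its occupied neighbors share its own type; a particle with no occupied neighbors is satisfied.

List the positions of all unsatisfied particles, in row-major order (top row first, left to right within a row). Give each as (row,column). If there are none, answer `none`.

(0,0)P 0/0 satisfied
(0,2)Q 0/1 not
(1,1)P 1/2 satisfied
(1,2)P 1/3 not
(1,3)Q 0/1 not
(2,0)Q 1/1 satisfied
(2,1)Q 2/3 satisfied
(3,1)Q 1/2 satisfied
(3,2)P 1/2 satisfied
(3,3)P 3/3 satisfied
(3,4)P 1/1 satisfied
(4,3)P 1/1 satisfied
(4,5)P 0/0 satisfied
(5,0)P 0/0 satisfied
(5,2)P 0/0 satisfied

(0,2), (1,2), (1,3)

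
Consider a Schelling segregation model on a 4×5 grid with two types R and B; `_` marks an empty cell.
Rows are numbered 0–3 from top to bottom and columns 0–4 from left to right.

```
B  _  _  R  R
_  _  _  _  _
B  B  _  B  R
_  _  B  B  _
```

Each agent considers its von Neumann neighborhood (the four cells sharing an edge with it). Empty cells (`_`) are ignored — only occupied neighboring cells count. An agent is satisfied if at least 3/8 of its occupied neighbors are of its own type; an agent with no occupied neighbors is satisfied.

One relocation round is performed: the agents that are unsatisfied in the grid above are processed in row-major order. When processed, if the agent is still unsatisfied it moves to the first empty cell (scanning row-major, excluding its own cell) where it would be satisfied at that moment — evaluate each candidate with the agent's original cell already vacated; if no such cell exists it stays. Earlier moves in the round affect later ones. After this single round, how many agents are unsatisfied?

0

Initially unsatisfied (in order): (2,4).
  (2,4) → (0,2).
Resulting grid:
B _ R R R
_ _ _ _ _
B B _ B _
_ _ B B _
All satisfied now.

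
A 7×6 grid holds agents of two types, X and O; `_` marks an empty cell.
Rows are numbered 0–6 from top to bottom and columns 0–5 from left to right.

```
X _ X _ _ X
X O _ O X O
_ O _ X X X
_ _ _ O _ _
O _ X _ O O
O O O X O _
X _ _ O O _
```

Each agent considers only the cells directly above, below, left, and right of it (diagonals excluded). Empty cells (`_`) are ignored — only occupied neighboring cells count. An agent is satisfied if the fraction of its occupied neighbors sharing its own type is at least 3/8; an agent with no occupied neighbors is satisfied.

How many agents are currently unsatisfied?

(0,0)X 1/1 ✓
(0,2)X 0/0 ✓
(0,5)X 0/1 ✗
(1,0)X 1/2 ✓
(1,1)O 1/2 ✓
(1,3)O 0/2 ✗
(1,4)X 1/3 ✗
(1,5)O 0/3 ✗
(2,1)O 1/1 ✓
(2,3)X 1/3 ✗
(2,4)X 3/3 ✓
(2,5)X 1/2 ✓
(3,3)O 0/1 ✗
(4,0)O 1/1 ✓
(4,2)X 0/1 ✗
(4,4)O 2/2 ✓
(4,5)O 1/1 ✓
(5,0)O 2/3 ✓
(5,1)O 2/2 ✓
(5,2)O 1/3 ✗
(5,3)X 0/3 ✗
(5,4)O 2/3 ✓
(6,0)X 0/1 ✗
(6,3)O 1/2 ✓
(6,4)O 2/2 ✓
Unsatisfied: (0,5), (1,3), (1,4), (1,5), (2,3), (3,3), (4,2), (5,2), (5,3), (6,0) — 10 in total.

10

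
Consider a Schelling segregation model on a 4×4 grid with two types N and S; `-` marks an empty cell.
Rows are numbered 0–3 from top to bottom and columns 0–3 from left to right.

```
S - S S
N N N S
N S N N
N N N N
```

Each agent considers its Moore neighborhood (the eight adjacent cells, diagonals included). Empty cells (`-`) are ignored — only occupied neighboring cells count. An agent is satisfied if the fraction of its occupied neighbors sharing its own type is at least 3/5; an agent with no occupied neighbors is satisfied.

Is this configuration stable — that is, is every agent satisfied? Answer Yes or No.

No

Row 0: (0,0)S 0/2 ✗ · (0,2)S 2/4 ✗ · (0,3)S 2/3 ✓
Row 1: (1,0)N 2/4 ✗ · (1,1)N 4/7 ✗ · (1,2)N 3/7 ✗ · (1,3)S 2/5 ✗
Row 2: (2,0)N 4/5 ✓ · (2,1)S 0/8 ✗ · (2,2)N 6/8 ✓ · (2,3)N 4/5 ✓
Row 3: (3,0)N 2/3 ✓ · (3,1)N 4/5 ✓ · (3,2)N 4/5 ✓ · (3,3)N 3/3 ✓
For instance (0,0) has only 0/2 same-type neighbors, below 3/5.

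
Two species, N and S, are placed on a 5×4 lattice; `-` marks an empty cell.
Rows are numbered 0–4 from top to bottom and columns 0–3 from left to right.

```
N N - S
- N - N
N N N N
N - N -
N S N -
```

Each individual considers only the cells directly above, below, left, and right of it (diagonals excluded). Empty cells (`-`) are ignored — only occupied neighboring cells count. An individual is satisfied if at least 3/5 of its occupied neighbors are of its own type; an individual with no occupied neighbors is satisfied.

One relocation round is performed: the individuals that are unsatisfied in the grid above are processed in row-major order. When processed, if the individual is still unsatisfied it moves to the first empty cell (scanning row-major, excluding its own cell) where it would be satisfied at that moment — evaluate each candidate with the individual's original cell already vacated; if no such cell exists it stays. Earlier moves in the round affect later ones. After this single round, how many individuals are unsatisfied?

1

Initially unsatisfied (in order): (0,3), (1,3), (4,0), (4,1), (4,2).
  (0,3): no empty cell satisfies it; stays.
  (1,3) → (1,0).
  (4,0) → (1,2).
  (4,1): no empty cell satisfies it; stays.
  (4,2) → (0,2).
Resulting grid:
N N N S
N N N -
N N N N
N - N -
- S - -
Unsatisfied now: (0,3).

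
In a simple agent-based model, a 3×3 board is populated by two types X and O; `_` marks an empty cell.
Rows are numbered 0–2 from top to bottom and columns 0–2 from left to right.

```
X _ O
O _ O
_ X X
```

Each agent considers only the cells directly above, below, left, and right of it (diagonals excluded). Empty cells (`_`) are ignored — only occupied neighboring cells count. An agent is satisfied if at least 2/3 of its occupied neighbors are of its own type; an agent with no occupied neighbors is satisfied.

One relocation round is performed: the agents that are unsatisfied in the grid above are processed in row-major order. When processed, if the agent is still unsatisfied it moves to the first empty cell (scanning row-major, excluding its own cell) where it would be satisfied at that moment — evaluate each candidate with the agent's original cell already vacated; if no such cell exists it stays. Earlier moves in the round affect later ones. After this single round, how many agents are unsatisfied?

4

Initially unsatisfied (in order): (0,0), (1,0), (1,2), (2,2).
  (0,0): no empty cell satisfies it; stays.
  (1,0): no empty cell satisfies it; stays.
  (1,2): no empty cell satisfies it; stays.
  (2,2): no empty cell satisfies it; stays.
Resulting grid:
X _ O
O _ O
_ X X
Unsatisfied now: (0,0), (1,0), (1,2), (2,2).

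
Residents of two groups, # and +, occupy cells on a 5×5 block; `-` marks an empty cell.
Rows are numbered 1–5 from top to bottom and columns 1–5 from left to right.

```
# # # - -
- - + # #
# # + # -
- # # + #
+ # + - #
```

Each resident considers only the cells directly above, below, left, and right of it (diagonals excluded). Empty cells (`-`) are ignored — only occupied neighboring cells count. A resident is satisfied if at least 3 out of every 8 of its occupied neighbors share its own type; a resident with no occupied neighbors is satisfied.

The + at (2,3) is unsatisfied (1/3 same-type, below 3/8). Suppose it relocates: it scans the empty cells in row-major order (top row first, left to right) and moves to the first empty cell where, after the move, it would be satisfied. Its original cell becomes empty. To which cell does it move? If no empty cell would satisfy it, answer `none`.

(5,4)

Vacating (2,3). Empty cells in order:
  (1,4): 0/2 same-type → still unsatisfied.
  (1,5): 0/1 same-type → still unsatisfied.
  (2,1): 0/2 same-type → still unsatisfied.
  (2,2): 0/2 same-type → still unsatisfied.
  (3,5): 0/3 same-type → still unsatisfied.
  (4,1): 1/3 same-type → still unsatisfied.
  (5,4): 2/3 same-type → satisfied — stop here.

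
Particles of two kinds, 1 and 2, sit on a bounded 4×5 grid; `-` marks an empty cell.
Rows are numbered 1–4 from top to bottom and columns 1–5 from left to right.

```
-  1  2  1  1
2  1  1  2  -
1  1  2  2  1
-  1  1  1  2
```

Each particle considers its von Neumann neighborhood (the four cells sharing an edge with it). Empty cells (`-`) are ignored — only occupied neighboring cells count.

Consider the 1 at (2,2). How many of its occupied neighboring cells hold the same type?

3

Occupied neighbors of (2,2): (1,2)=1, (3,2)=1, (2,1)=2, (2,3)=1.
Same type (1): 3 of 4.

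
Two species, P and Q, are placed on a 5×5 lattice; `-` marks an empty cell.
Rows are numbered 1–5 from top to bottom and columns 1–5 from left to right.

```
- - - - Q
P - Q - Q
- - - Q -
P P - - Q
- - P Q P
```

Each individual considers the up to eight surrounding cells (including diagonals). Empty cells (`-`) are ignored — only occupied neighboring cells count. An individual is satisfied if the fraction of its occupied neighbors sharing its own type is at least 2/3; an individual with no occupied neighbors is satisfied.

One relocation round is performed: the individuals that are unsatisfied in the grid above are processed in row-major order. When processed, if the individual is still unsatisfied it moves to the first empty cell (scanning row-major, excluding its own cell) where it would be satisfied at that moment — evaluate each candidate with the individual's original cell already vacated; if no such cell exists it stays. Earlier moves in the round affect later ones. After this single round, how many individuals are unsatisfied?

0

Initially unsatisfied (in order): (5,3), (5,4), (5,5).
  (5,3) → (1,1).
  (5,4) → (1,3).
  (5,5) → (3,1).
Resulting grid:
P - Q - Q
P - Q - Q
P - - Q -
P P - - Q
- - - - -
All satisfied now.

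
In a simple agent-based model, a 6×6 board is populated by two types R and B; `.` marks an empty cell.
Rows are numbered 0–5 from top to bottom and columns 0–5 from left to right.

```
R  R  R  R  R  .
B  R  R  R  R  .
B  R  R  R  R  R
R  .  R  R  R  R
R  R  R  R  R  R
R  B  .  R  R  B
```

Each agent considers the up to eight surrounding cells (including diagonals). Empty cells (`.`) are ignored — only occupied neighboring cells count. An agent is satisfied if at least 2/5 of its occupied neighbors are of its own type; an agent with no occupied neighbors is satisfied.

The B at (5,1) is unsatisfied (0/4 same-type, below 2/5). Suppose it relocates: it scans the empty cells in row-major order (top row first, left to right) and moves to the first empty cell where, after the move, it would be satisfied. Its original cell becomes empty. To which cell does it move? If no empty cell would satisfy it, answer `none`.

Vacating (5,1). Empty cells in order:
  (0,5): 0/2 same-type → still unsatisfied.
  (1,5): 0/4 same-type → still unsatisfied.
  (3,1): 1/8 same-type → still unsatisfied.
  (5,2): 0/4 same-type → still unsatisfied.

none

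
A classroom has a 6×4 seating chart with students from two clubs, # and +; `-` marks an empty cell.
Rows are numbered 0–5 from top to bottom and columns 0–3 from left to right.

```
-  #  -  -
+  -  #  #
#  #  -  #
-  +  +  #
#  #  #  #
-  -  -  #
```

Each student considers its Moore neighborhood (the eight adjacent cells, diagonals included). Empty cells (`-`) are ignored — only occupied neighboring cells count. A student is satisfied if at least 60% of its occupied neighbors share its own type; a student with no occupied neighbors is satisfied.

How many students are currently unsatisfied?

Row 0: (0,1)# 1/2 unhappy
Row 1: (1,0)+ 0/3 unhappy · (1,2)# 4/4 ok · (1,3)# 2/2 ok
Row 2: (2,0)# 1/3 unhappy · (2,1)# 2/5 unhappy · (2,3)# 3/4 ok
Row 3: (3,1)+ 1/6 unhappy · (3,2)+ 1/7 unhappy · (3,3)# 3/4 ok
Row 4: (4,0)# 1/2 unhappy · (4,1)# 2/4 unhappy · (4,2)# 4/6 ok · (4,3)# 3/4 ok
Row 5: (5,3)# 2/2 ok
Unsatisfied: (0,1), (1,0), (2,0), (2,1), (3,1), (3,2), (4,0), (4,1) — 8 in total.

8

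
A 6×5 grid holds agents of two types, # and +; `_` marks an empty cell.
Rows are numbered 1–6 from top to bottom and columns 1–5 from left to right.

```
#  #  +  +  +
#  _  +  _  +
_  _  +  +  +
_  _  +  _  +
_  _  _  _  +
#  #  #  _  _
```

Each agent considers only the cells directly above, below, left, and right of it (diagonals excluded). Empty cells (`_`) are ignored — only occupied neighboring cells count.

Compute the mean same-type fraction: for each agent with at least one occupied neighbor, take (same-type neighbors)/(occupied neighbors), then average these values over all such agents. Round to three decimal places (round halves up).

0.951

Row 1: (1,1)# 2/2 · (1,2)# 1/2 · (1,3)+ 2/3 · (1,4)+ 2/2 · (1,5)+ 2/2
Row 2: (2,1)# 1/1 · (2,3)+ 2/2 · (2,5)+ 2/2
Row 3: (3,3)+ 3/3 · (3,4)+ 2/2 · (3,5)+ 3/3
Row 4: (4,3)+ 1/1 · (4,5)+ 2/2
Row 5: (5,5)+ 1/1
Row 6: (6,1)# 1/1 · (6,2)# 2/2 · (6,3)# 1/1
Sum over 17 agents: 2/2 + 1/2 + 2/3 + 2/2 + 2/2 + 1/1 + 2/2 + 2/2 + 3/3 + 2/2 + 3/3 + 1/1 + 2/2 + 1/1 + 1/1 + 2/2 + 1/1 = 97/6; mean = 97/6 ÷ 17 = 97/102 = 0.950980… → 0.951.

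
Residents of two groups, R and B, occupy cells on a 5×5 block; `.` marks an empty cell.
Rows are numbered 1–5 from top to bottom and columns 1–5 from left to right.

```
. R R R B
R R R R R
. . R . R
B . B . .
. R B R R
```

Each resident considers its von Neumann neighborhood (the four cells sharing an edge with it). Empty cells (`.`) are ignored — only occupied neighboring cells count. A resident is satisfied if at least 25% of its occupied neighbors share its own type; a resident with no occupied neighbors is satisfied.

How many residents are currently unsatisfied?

Row 1: (1,2)R 2/2 ok · (1,3)R 3/3 ok · (1,4)R 2/3 ok · (1,5)B 0/2 unhappy
Row 2: (2,1)R 1/1 ok · (2,2)R 3/3 ok · (2,3)R 4/4 ok · (2,4)R 3/3 ok · (2,5)R 2/3 ok
Row 3: (3,3)R 1/2 ok · (3,5)R 1/1 ok
Row 4: (4,1)B 0/0 ok · (4,3)B 1/2 ok
Row 5: (5,2)R 0/1 unhappy · (5,3)B 1/3 ok · (5,4)R 1/2 ok · (5,5)R 1/1 ok
Unsatisfied: (1,5), (5,2) — 2 in total.

2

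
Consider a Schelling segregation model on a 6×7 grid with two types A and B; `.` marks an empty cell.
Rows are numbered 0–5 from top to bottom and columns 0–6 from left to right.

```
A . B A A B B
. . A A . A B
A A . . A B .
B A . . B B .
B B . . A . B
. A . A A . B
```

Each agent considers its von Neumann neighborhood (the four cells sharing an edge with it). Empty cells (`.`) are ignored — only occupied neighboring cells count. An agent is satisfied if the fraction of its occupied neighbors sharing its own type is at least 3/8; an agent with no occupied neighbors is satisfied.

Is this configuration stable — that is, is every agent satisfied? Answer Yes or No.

No

(0,0)A 0/0 ✓
(0,2)B 0/2 ✗
(0,3)A 2/3 ✓
(0,4)A 1/2 ✓
(0,5)B 1/3 ✗
(0,6)B 2/2 ✓
(1,2)A 1/2 ✓
(1,3)A 2/2 ✓
(1,5)A 0/3 ✗
(1,6)B 1/2 ✓
(2,0)A 1/2 ✓
(2,1)A 2/2 ✓
(2,4)A 0/2 ✗
(2,5)B 1/3 ✗
(3,0)B 1/3 ✗
(3,1)A 1/3 ✗
(3,4)B 1/3 ✗
(3,5)B 2/2 ✓
(4,0)B 2/2 ✓
(4,1)B 1/3 ✗
(4,4)A 1/2 ✓
(4,6)B 1/1 ✓
(5,1)A 0/1 ✗
(5,3)A 1/1 ✓
(5,4)A 2/2 ✓
(5,6)B 1/1 ✓
For instance (0,2) has only 0/2 same-type neighbors, below 3/8.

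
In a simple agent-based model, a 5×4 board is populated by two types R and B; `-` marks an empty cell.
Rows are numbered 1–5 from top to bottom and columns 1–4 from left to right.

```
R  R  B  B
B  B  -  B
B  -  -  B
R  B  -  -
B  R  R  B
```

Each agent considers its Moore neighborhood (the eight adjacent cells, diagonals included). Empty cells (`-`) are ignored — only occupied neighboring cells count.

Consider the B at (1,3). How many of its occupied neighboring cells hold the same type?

Occupied neighbors of (1,3): (1,2)=R, (1,4)=B, (2,2)=B, (2,4)=B.
Same type (B): 3 of 4.

3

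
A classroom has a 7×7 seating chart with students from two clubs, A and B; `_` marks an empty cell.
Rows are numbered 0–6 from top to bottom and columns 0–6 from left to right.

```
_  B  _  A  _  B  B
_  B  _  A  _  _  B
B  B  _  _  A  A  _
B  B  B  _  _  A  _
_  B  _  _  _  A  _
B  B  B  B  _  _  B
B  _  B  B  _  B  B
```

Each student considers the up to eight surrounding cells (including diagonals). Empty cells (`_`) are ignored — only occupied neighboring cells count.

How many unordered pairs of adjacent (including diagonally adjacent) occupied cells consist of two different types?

2

Scan each occupied cell's neighbors to the right and below (and the two forward diagonals) so each pair is counted once.
Row 0: B(0,1)–B(1,1)= A(0,3)–A(1,3)= B(0,5)–B(0,6)= B(0,5)–B(1,6)= B(0,6)–B(1,6)=  → 0/5 unlike.
Row 1: B(1,1)–B(2,1)= B(1,1)–B(2,0)= A(1,3)–A(2,4)= B(1,6)–A(2,5)≠  → 1/4 unlike.
Row 2: B(2,0)–B(2,1)= B(2,0)–B(3,0)= B(2,0)–B(3,1)= B(2,1)–B(3,1)= B(2,1)–B(3,2)= B(2,1)–B(3,0)= A(2,4)–A(2,5)= A(2,4)–A(3,5)= A(2,5)–A(3,5)=  → 0/9 unlike.
Row 3: B(3,0)–B(3,1)= B(3,0)–B(4,1)= B(3,1)–B(3,2)= B(3,1)–B(4,1)= B(3,2)–B(4,1)= A(3,5)–A(4,5)=  → 0/6 unlike.
Row 4: B(4,1)–B(5,1)= B(4,1)–B(5,2)= B(4,1)–B(5,0)= A(4,5)–B(5,6)≠  → 1/4 unlike.
Row 5: B(5,0)–B(5,1)= B(5,0)–B(6,0)= B(5,1)–B(5,2)= B(5,1)–B(6,2)= B(5,1)–B(6,0)= B(5,2)–B(5,3)= B(5,2)–B(6,2)= B(5,2)–B(6,3)= B(5,3)–B(6,3)= B(5,3)–B(6,2)= B(5,6)–B(6,6)= B(5,6)–B(6,5)=  → 0/12 unlike.
Row 6: B(6,2)–B(6,3)= B(6,5)–B(6,6)=  → 0/2 unlike.
Total adjacent occupied pairs: 42; unlike-type pairs: 2.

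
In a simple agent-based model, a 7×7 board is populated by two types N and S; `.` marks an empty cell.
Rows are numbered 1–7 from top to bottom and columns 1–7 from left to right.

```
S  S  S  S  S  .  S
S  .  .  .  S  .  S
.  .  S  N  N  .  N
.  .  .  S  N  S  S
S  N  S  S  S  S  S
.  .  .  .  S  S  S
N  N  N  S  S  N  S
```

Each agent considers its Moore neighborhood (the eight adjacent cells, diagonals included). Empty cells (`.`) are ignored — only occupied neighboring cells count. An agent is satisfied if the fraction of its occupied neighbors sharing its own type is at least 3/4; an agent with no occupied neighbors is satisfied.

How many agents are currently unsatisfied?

Row 1: (1,1)S 2/2 ok · (1,2)S 3/3 ok · (1,3)S 2/2 ok · (1,4)S 3/3 ok · (1,5)S 2/2 ok · (1,7)S 1/1 ok
Row 2: (2,1)S 2/2 ok · (2,5)S 2/4 unhappy · (2,7)S 1/2 unhappy
Row 3: (3,3)S 1/2 unhappy · (3,4)N 2/5 unhappy · (3,5)N 2/5 unhappy · (3,7)N 0/3 unhappy
Row 4: (4,4)S 4/7 unhappy · (4,5)N 2/7 unhappy · (4,6)S 4/7 unhappy · (4,7)S 3/4 ok
Row 5: (5,1)S 0/1 unhappy · (5,2)N 0/2 unhappy · (5,3)S 2/3 unhappy · (5,4)S 4/5 ok · (5,5)S 6/7 ok · (5,6)S 7/8 ok · (5,7)S 5/5 ok
Row 6: (6,5)S 6/7 ok · (6,6)S 7/8 ok · (6,7)S 4/5 ok
Row 7: (7,1)N 1/1 ok · (7,2)N 2/2 ok · (7,3)N 1/2 unhappy · (7,4)S 2/3 unhappy · (7,5)S 3/4 ok · (7,6)N 0/5 unhappy · (7,7)S 2/3 unhappy
Unsatisfied: (2,5), (2,7), (3,3), (3,4), (3,5), (3,7), (4,4), (4,5), (4,6), (5,1), (5,2), (5,3), (7,3), (7,4), (7,6), (7,7) — 16 in total.

16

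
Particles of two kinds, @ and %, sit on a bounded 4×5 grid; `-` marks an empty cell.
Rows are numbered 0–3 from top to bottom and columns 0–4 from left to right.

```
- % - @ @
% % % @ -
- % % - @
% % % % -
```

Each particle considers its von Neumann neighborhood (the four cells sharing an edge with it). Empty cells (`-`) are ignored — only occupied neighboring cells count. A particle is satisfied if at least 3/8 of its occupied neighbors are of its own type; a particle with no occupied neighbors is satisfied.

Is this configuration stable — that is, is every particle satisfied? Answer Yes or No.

Row 0: (0,1)% 1/1 ok · (0,3)@ 2/2 ok · (0,4)@ 1/1 ok
Row 1: (1,0)% 1/1 ok · (1,1)% 4/4 ok · (1,2)% 2/3 ok · (1,3)@ 1/2 ok
Row 2: (2,1)% 3/3 ok · (2,2)% 3/3 ok · (2,4)@ 0/0 ok
Row 3: (3,0)% 1/1 ok · (3,1)% 3/3 ok · (3,2)% 3/3 ok · (3,3)% 1/1 ok
All meet the threshold, so the configuration is stable.

Yes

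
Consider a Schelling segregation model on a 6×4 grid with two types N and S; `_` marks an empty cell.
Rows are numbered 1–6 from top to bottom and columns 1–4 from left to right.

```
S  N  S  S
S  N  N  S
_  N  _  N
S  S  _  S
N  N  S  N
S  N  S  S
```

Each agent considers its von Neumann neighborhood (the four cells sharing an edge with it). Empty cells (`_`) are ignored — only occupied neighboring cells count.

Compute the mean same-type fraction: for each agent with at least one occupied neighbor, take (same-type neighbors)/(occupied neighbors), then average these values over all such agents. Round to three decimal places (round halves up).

0.385

(1,1)S 1/2
(1,2)N 1/3
(1,3)S 1/3
(1,4)S 2/2
(2,1)S 1/2
(2,2)N 3/4
(2,3)N 1/3
(2,4)S 1/3
(3,2)N 1/2
(3,4)N 0/2
(4,1)S 1/2
(4,2)S 1/3
(4,4)S 0/2
(5,1)N 1/3
(5,2)N 2/4
(5,3)S 1/3
(5,4)N 0/3
(6,1)S 0/2
(6,2)N 1/3
(6,3)S 2/3
(6,4)S 1/2
Sum over 21 agents: 1/2 + 1/3 + 1/3 + 2/2 + 1/2 + 3/4 + 1/3 + 1/3 + 1/2 + 0/2 + 1/2 + 1/3 + 0/2 + 1/3 + 2/4 + 1/3 + 0/3 + 0/2 + 1/3 + 2/3 + 1/2 = 97/12; mean = 97/12 ÷ 21 = 97/252 = 0.384920… → 0.385.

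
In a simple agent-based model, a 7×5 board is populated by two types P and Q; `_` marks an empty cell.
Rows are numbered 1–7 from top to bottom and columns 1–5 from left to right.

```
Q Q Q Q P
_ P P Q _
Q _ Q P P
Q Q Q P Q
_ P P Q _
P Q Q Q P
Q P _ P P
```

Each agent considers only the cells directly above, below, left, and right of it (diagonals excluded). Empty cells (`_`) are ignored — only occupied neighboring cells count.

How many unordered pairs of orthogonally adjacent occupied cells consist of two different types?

Scan each occupied cell's neighbors to the right and below so each pair is counted once.
From row 1: 3 unlike of 7 pairs (running 3/7).
From row 2: 3 unlike of 4 pairs (running 6/11).
From row 3: 2 unlike of 6 pairs (running 8/17).
From row 4: 5 unlike of 7 pairs (running 13/24).
From row 5: 3 unlike of 5 pairs (running 16/29).
From row 6: 5 unlike of 8 pairs (running 21/37).
From row 7: 1 unlike of 2 pairs (running 22/39).
Total adjacent occupied pairs: 39; unlike-type pairs: 22.

22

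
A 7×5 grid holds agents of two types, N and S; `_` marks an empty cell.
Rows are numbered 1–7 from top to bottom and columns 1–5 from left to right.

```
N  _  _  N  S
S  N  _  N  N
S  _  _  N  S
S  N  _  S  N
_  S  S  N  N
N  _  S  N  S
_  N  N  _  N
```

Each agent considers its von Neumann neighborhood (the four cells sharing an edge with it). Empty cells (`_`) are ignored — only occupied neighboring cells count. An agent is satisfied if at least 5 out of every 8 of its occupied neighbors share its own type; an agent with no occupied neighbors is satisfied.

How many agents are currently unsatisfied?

(1,1)N 0/1 unhappy
(1,4)N 1/2 unhappy
(1,5)S 0/2 unhappy
(2,1)S 1/3 unhappy
(2,2)N 0/1 unhappy
(2,4)N 3/3 ok
(2,5)N 1/3 unhappy
(3,1)S 2/2 ok
(3,4)N 1/3 unhappy
(3,5)S 0/3 unhappy
(4,1)S 1/2 unhappy
(4,2)N 0/2 unhappy
(4,4)S 0/3 unhappy
(4,5)N 1/3 unhappy
(5,2)S 1/2 unhappy
(5,3)S 2/3 ok
(5,4)N 2/4 unhappy
(5,5)N 2/3 ok
(6,1)N 0/0 ok
(6,3)S 1/3 unhappy
(6,4)N 1/3 unhappy
(6,5)S 0/3 unhappy
(7,2)N 1/1 ok
(7,3)N 1/2 unhappy
(7,5)N 0/1 unhappy
Unsatisfied: (1,1), (1,4), (1,5), (2,1), (2,2), (2,5), (3,4), (3,5), (4,1), (4,2), (4,4), (4,5), (5,2), (5,4), (6,3), (6,4), (6,5), (7,3), (7,5) — 19 in total.

19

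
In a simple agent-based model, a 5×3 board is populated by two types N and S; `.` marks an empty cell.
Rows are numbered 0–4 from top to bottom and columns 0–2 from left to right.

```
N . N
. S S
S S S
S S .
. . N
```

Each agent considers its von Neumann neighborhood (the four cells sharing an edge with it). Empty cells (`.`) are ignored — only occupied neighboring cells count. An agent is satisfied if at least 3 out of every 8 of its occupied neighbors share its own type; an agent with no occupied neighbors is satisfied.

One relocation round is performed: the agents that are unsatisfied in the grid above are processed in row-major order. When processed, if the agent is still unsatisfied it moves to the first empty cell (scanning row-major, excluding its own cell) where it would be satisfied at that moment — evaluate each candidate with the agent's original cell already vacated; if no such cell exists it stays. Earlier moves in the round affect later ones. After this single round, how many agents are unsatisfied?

Initially unsatisfied (in order): (0,2).
  (0,2) → (0,1).
Resulting grid:
N N .
. S S
S S S
S S .
. . N
All satisfied now.

0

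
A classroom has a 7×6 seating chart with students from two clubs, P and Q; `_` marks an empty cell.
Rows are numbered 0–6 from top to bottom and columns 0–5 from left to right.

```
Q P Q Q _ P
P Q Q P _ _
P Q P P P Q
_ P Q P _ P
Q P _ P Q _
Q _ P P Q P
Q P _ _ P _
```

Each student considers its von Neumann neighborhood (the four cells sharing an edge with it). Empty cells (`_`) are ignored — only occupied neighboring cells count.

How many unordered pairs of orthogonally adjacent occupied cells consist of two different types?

22

Scan each occupied cell's neighbors to the right and below so each pair is counted once.
Row 0: Q(0,0)–P(0,1)≠ Q(0,0)–P(1,0)≠ P(0,1)–Q(0,2)≠ P(0,1)–Q(1,1)≠ Q(0,2)–Q(0,3)= Q(0,2)–Q(1,2)= Q(0,3)–P(1,3)≠  → 5/7 unlike.
Row 1: P(1,0)–Q(1,1)≠ P(1,0)–P(2,0)= Q(1,1)–Q(1,2)= Q(1,1)–Q(2,1)= Q(1,2)–P(1,3)≠ Q(1,2)–P(2,2)≠ P(1,3)–P(2,3)=  → 3/7 unlike.
Row 2: P(2,0)–Q(2,1)≠ Q(2,1)–P(2,2)≠ Q(2,1)–P(3,1)≠ P(2,2)–P(2,3)= P(2,2)–Q(3,2)≠ P(2,3)–P(2,4)= P(2,3)–P(3,3)= P(2,4)–Q(2,5)≠ Q(2,5)–P(3,5)≠  → 6/9 unlike.
Row 3: P(3,1)–Q(3,2)≠ P(3,1)–P(4,1)= Q(3,2)–P(3,3)≠ P(3,3)–P(4,3)=  → 2/4 unlike.
Row 4: Q(4,0)–P(4,1)≠ Q(4,0)–Q(5,0)= P(4,3)–Q(4,4)≠ P(4,3)–P(5,3)= Q(4,4)–Q(5,4)=  → 2/5 unlike.
Row 5: Q(5,0)–Q(6,0)= P(5,2)–P(5,3)= P(5,3)–Q(5,4)≠ Q(5,4)–P(5,5)≠ Q(5,4)–P(6,4)≠  → 3/5 unlike.
Row 6: Q(6,0)–P(6,1)≠  → 1/1 unlike.
Total adjacent occupied pairs: 38; unlike-type pairs: 22.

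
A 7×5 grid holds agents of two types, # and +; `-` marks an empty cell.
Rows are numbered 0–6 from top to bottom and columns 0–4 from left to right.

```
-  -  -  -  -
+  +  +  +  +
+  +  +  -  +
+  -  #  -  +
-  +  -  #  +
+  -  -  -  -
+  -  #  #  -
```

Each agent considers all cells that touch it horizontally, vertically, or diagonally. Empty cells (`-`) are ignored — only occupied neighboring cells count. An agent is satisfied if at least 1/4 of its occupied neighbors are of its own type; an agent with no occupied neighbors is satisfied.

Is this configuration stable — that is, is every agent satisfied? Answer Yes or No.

Yes

(1,0)+ 3/3 satisfied
(1,1)+ 5/5 satisfied
(1,2)+ 4/4 satisfied
(1,3)+ 4/4 satisfied
(1,4)+ 2/2 satisfied
(2,0)+ 4/4 satisfied
(2,1)+ 6/7 satisfied
(2,2)+ 4/5 satisfied
(2,4)+ 3/3 satisfied
(3,0)+ 3/3 satisfied
(3,2)# 1/4 satisfied
(3,4)+ 2/3 satisfied
(4,1)+ 2/3 satisfied
(4,3)# 1/3 satisfied
(4,4)+ 1/2 satisfied
(5,0)+ 2/2 satisfied
(6,0)+ 1/1 satisfied
(6,2)# 1/1 satisfied
(6,3)# 1/1 satisfied
All meet the threshold, so the configuration is stable.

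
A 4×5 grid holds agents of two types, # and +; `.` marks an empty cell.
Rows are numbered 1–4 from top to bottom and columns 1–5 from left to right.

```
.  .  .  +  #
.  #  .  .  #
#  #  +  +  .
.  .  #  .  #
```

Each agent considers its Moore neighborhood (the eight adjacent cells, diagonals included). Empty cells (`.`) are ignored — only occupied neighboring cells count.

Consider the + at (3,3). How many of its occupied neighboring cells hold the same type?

1

Occupied neighbors of (3,3): (2,2)=#, (3,2)=#, (3,4)=+, (4,3)=#.
Same type (+): 1 of 4.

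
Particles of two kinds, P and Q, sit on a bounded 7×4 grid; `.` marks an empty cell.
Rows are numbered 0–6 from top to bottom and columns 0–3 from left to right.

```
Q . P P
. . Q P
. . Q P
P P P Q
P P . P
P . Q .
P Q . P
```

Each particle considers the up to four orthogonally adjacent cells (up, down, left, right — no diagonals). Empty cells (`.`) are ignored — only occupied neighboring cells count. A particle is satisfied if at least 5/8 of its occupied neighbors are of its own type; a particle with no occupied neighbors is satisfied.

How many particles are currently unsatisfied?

Row 0: (0,0)Q 0/0 ✓ · (0,2)P 1/2 ✗ · (0,3)P 2/2 ✓
Row 1: (1,2)Q 1/3 ✗ · (1,3)P 2/3 ✓
Row 2: (2,2)Q 1/3 ✗ · (2,3)P 1/3 ✗
Row 3: (3,0)P 2/2 ✓ · (3,1)P 3/3 ✓ · (3,2)P 1/3 ✗ · (3,3)Q 0/3 ✗
Row 4: (4,0)P 3/3 ✓ · (4,1)P 2/2 ✓ · (4,3)P 0/1 ✗
Row 5: (5,0)P 2/2 ✓ · (5,2)Q 0/0 ✓
Row 6: (6,0)P 1/2 ✗ · (6,1)Q 0/1 ✗ · (6,3)P 0/0 ✓
Unsatisfied: (0,2), (1,2), (2,2), (2,3), (3,2), (3,3), (4,3), (6,0), (6,1) — 9 in total.

9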